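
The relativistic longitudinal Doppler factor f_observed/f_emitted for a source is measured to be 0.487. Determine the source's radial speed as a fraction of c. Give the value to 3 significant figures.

f_obs/f_src = √((1−β)/(1+β)) = 0.487  ⇒  (1−β)/(1+β) = 0.23717
β = |1 − D²|/(1 + D²) = |1 − 0.23717|/(1 + 0.23717) = 0.617

β ≈ 0.617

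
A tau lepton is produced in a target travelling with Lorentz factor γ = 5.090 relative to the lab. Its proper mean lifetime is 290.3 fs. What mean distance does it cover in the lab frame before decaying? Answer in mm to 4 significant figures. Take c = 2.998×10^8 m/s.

β = √(1 − 1/γ²) = √(1 − 1/5.090²) = 0.980511
Dilated lifetime: Δt = γτ₀ = 5.090 × 290.3 fs = 1477.63 fs
d = vΔt = 0.980511c × 1477.63 fs = 2.93957×10^8 m/s × 1.47763×10^-12 s = 0.4344 mm

d ≈ 0.4344 mm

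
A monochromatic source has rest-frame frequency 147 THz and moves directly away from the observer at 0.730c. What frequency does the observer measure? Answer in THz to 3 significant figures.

Relativistic Doppler: f_obs = f_src √((1−β)/(1+β))
= 147 × √(0.27000/1.7300) = 147 × 0.39506 = 58.1 THz

f_obs ≈ 58.1 THz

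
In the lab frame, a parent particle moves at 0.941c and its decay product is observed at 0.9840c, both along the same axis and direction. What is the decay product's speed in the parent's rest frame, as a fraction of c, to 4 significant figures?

Inverse velocity addition: u' = (u − v)/(1 − uv/c²)
= (0.9840 − 0.941)/(1 − 0.9840×0.941) = 0.04300/0.0740560 = 0.5806

u' ≈ 0.5806c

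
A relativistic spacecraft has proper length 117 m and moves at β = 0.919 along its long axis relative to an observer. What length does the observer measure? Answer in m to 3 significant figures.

L ≈ 46.1 m

γ = 1/√(1 − 0.919²) = 2.5364
Length contraction: L = L₀/γ = 117/2.5364 = 46.1 m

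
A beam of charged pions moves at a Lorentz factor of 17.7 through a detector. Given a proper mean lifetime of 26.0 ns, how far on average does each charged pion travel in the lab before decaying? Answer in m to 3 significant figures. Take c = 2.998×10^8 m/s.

β = √(1 − 1/γ²) = √(1 − 1/17.7²) = 0.99840
Dilated lifetime: Δt = γτ₀ = 17.7 × 26.0 ns = 460.20 ns
d = vΔt = 0.99840c × 460.20 ns = 2.9932×10^8 m/s × 4.6020×10^-7 s = 138 m

d ≈ 138 m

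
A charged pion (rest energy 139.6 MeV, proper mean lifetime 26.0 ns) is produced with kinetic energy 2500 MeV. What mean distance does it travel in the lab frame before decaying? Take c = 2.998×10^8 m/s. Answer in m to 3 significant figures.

d ≈ 147 m

γ = 1 + K/(m₀c²) = 1 + 2500/139.6 = 18.908
β = √(1 − 1/γ²) = 0.99860
Dilated lifetime: γτ₀ = 18.908 × 26.0 ns = 491.62 ns
d = βc·γτ₀ = 0.99860 × (2.998×10^8 m/s) × 4.9162×10^-7 s = 147 m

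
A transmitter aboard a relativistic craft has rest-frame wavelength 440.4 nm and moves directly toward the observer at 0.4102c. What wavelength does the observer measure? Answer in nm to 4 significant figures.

Relativistic Doppler: λ_obs = λ_src √((1−β)/(1+β))
= 440.4 × √(0.589800/1.41020) = 440.4 × 0.646714 = 284.8 nm

λ_obs ≈ 284.8 nm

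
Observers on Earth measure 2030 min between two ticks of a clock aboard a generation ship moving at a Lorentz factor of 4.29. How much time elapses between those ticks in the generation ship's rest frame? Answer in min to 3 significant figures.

τ₀ ≈ 473 min

γ = 4.29 (given)
Proper time: τ₀ = Δt/γ = 2030/4.29 = 473 min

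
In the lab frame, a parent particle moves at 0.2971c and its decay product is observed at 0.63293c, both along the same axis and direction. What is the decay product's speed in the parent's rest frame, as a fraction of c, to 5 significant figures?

Inverse velocity addition: u' = (u − v)/(1 − uv/c²)
= (0.63293 − 0.2971)/(1 − 0.63293×0.2971) = 0.33583/0.8119565 = 0.41361

u' ≈ 0.41361c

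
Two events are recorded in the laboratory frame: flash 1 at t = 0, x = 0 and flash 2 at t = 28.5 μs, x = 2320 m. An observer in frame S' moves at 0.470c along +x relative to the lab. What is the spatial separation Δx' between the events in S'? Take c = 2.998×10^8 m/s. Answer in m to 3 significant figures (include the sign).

Δx' ≈ -1920 m

γ = 1/√(1 − 0.470²) = 1.1329
Δx' = γ(Δx − vΔt) = 1.1329 × (2320 m − 0.470×(2.998×10^8 m/s)×28.5×10^-6 s)
= 1.1329 × (-1695.8 m) = -1920 m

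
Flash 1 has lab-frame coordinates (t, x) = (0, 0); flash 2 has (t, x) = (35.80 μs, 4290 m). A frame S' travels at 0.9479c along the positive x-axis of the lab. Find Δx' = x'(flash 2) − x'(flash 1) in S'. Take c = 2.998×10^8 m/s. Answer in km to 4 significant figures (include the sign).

γ = 1/√(1 − 0.9479²) = 3.13905
Δx' = γ(Δx − vΔt) = 3.13905 × (4290 m − 0.9479×(2.998×10^8 m/s)×35.80×10^-6 s)
= 3.13905 × (-5883.66 m) = -18.47 km

Δx' ≈ -18.47 km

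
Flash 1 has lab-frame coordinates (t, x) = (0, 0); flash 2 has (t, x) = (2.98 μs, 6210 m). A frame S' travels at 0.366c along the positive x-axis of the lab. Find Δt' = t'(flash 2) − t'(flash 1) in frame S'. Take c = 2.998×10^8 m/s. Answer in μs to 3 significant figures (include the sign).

γ = 1/√(1 − 0.366²) = 1.0746
Δt' = γ(Δt − vΔx/c²) = 1.0746 × (2.98 μs − 0.366×6210 m / (2.998×10^8 m/s))
= 1.0746 × (-4.6013 μs) = -4.94 μs

Δt' ≈ -4.94 μs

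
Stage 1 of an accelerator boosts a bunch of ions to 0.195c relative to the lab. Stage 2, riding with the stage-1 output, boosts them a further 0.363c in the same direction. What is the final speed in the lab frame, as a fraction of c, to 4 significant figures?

u ≈ 0.5211c

Compose boost 2: (0.363 + 0.195)/(1 + 0.363×0.195) = 0.5580/1.07079 = 0.5211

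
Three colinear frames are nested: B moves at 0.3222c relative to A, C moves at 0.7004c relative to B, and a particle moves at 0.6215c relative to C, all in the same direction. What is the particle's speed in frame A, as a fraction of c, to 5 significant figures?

u ≈ 0.95870c

Compose boost 2: (0.7004 + 0.3222)/(1 + 0.7004×0.3222) = 1.0226/1.225669 = 0.8343200
Compose boost 3: (0.6215 + 0.8343200)/(1 + 0.6215×0.8343200) = 1.455820/1.518530 = 0.95870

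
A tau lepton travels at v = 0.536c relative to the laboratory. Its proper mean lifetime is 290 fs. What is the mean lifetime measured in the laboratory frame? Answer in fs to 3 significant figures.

Δt ≈ 344 fs

γ = 1/√(1 − 0.536²) = 1.1845
Time dilation: Δt = γτ₀ = 1.1845 × 290 fs = 344 fs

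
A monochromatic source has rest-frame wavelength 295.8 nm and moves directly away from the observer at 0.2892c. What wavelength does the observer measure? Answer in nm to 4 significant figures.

λ_obs ≈ 398.4 nm

Relativistic Doppler: λ_obs = λ_src √((1+β)/(1−β))
= 295.8 × √(1.28920/0.710800) = 295.8 × 1.34675 = 398.4 nm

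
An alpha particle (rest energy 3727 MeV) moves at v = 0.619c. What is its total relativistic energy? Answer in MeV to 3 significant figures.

E ≈ 4750 MeV

γ = 1/√(1 − 0.619²) = 1.2733
E = γm₀c² = 1.2733 × 3727 MeV = 4750 MeV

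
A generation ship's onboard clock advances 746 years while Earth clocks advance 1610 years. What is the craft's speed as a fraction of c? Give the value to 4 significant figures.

γ = Δt/τ₀ = 1610/746 = 2.15818
β = √(1 − 1/γ²) = √(1 − 1/2.15818²) = 0.8862

β ≈ 0.8862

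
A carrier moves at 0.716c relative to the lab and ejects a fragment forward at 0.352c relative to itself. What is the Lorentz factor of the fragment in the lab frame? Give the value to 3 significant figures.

u_lab = (0.352 + 0.716)/(1 + 0.352×0.716) = 1.068/1.25203 = 0.853013
γ = 1/√(1 − 0.853013²) = 1.92

γ ≈ 1.92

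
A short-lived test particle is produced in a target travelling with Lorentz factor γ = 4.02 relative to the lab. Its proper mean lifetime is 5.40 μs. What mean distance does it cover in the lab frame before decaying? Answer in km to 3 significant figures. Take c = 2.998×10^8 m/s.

d ≈ 6.30 km

β = √(1 − 1/γ²) = √(1 − 1/4.02²) = 0.96857
Dilated lifetime: Δt = γτ₀ = 4.02 × 5.40 μs = 21.708 μs
d = vΔt = 0.96857c × 21.708 μs = 2.9038×10^8 m/s × 2.1708×10^-5 s = 6.30 km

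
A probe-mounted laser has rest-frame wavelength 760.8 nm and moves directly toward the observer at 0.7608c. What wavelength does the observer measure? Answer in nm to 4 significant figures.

Relativistic Doppler: λ_obs = λ_src √((1−β)/(1+β))
= 760.8 × √(0.239200/1.76080) = 760.8 × 0.368575 = 280.4 nm

λ_obs ≈ 280.4 nm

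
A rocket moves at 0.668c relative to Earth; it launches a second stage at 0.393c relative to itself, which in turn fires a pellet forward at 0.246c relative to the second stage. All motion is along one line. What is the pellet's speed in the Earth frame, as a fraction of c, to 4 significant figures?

u ≈ 0.9003c

Compose boost 2: (0.393 + 0.668)/(1 + 0.393×0.668) = 1.061/1.26252 = 0.840380
Compose boost 3: (0.246 + 0.840380)/(1 + 0.246×0.840380) = 1.08638/1.20673 = 0.9003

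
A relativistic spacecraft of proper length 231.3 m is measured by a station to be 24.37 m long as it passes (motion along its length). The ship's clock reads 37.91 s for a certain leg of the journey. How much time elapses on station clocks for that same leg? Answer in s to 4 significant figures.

Length contraction ⇒ γ = L₀/L = 231.3/24.37 = 9.49118
Time dilation: Δt = γτ₀ = 9.49118 × 37.91 s = 359.8 s

Δt ≈ 359.8 s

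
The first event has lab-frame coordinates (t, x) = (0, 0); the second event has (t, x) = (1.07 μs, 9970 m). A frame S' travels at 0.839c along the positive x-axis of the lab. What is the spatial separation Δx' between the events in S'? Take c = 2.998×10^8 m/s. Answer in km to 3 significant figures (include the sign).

γ = 1/√(1 − 0.839²) = 1.8378
Δx' = γ(Δx − vΔt) = 1.8378 × (9970 m − 0.839×(2.998×10^8 m/s)×1.07×10^-6 s)
= 1.8378 × (9700.9 m) = 17.8 km

Δx' ≈ 17.8 km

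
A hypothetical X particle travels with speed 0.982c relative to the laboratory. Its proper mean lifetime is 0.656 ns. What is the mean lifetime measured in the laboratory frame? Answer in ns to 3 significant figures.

γ = 1/√(1 − 0.982²) = 5.2943
Time dilation: Δt = γτ₀ = 5.2943 × 0.656 ns = 3.47 ns

Δt ≈ 3.47 ns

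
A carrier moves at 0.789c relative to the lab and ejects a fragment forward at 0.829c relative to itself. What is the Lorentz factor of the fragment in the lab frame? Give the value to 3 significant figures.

γ ≈ 4.81

u_lab = (0.829 + 0.789)/(1 + 0.829×0.789) = 1.618/1.65408 = 0.978187
γ = 1/√(1 − 0.978187²) = 4.81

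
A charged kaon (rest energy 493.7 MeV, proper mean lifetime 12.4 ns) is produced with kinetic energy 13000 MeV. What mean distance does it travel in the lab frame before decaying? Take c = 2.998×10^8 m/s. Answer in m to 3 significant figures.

d ≈ 102 m

γ = 1 + K/(m₀c²) = 1 + 13000/493.7 = 27.332
β = √(1 − 1/γ²) = 0.99933
Dilated lifetime: γτ₀ = 27.332 × 12.4 ns = 338.91 ns
d = βc·γτ₀ = 0.99933 × (2.998×10^8 m/s) × 3.3891×10^-7 s = 102 m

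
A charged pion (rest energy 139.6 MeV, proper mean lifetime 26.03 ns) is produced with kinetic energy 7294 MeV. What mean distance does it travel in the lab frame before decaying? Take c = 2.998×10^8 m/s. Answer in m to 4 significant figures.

d ≈ 415.5 m

γ = 1 + K/(m₀c²) = 1 + 7294/139.6 = 53.2493
β = √(1 − 1/γ²) = 0.999824
Dilated lifetime: γτ₀ = 53.2493 × 26.03 ns = 1386.08 ns
d = βc·γτ₀ = 0.999824 × (2.998×10^8 m/s) × 1.38608×10^-6 s = 415.5 m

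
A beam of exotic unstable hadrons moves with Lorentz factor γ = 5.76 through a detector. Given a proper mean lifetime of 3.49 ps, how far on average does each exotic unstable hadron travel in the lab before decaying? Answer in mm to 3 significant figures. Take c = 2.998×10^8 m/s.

d ≈ 5.94 mm

β = √(1 − 1/γ²) = √(1 − 1/5.76²) = 0.98481
Dilated lifetime: Δt = γτ₀ = 5.76 × 3.49 ps = 20.102 ps
d = vΔt = 0.98481c × 20.102 ps = 2.9525×10^8 m/s × 2.0102×10^-11 s = 5.94 mm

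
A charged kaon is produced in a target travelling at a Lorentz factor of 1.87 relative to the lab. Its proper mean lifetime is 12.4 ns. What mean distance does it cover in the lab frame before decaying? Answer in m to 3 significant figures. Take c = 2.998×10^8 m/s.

d ≈ 5.87 m

β = √(1 − 1/γ²) = √(1 − 1/1.87²) = 0.84500
Dilated lifetime: Δt = γτ₀ = 1.87 × 12.4 ns = 23.188 ns
d = vΔt = 0.84500c × 23.188 ns = 2.5333×10^8 m/s × 2.3188×10^-8 s = 5.87 m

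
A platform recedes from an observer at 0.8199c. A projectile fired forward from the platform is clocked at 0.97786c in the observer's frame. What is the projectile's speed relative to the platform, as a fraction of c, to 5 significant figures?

u' ≈ 0.79676c

Inverse velocity addition: u' = (u − v)/(1 − uv/c²)
= (0.97786 − 0.8199)/(1 − 0.97786×0.8199) = 0.15796/0.1982526 = 0.79676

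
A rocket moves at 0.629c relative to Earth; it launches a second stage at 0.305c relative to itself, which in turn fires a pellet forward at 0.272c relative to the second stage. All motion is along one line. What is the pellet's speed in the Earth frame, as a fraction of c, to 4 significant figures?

Compose boost 2: (0.305 + 0.629)/(1 + 0.305×0.629) = 0.9340/1.19185 = 0.783659
Compose boost 3: (0.272 + 0.783659)/(1 + 0.272×0.783659) = 1.05566/1.21316 = 0.8702

u ≈ 0.8702c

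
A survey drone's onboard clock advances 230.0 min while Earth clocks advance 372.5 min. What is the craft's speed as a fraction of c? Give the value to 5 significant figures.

γ = Δt/τ₀ = 372.5/230.0 = 1.619565
β = √(1 − 1/γ²) = √(1 − 1/1.619565²) = 0.78661

β ≈ 0.78661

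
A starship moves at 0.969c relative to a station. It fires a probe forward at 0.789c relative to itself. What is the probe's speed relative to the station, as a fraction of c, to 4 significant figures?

Relativistic velocity addition: u = (u' + v)/(1 + u'v/c²)
= (0.789 + 0.969)/(1 + 0.789×0.969) = 1.758/1.76454 = 0.9963

u ≈ 0.9963c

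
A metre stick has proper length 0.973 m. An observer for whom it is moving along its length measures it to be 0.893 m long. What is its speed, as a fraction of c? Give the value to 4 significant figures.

β ≈ 0.3971

γ = L₀/L = 0.973/0.893 = 1.08959
β = √(1 − 1/γ²) = 0.3971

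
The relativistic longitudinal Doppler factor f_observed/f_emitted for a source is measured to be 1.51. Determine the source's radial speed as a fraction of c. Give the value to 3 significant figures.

β ≈ 0.390

f_obs/f_src = √((1+β)/(1−β)) = 1.51  ⇒  (1+β)/(1−β) = 2.2801
β = |1 − D²|/(1 + D²) = |1 − 2.2801|/(1 + 2.2801) = 0.390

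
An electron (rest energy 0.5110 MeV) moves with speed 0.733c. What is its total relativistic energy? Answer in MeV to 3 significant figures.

E ≈ 0.751 MeV

γ = 1/√(1 − 0.733²) = 1.4701
E = γm₀c² = 1.4701 × 0.5110 MeV = 0.751 MeV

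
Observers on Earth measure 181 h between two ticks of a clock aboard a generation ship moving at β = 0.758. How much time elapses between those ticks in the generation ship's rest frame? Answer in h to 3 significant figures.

γ = 1/√(1 − 0.758²) = 1.5331
Proper time: τ₀ = Δt/γ = 181/1.5331 = 118 h

τ₀ ≈ 118 h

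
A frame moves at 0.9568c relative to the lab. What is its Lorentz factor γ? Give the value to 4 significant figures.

γ = 1/√(1 − β²) = 1/√(1 − 0.9568²) = 1/√(0.0845338) = 3.439

γ ≈ 3.439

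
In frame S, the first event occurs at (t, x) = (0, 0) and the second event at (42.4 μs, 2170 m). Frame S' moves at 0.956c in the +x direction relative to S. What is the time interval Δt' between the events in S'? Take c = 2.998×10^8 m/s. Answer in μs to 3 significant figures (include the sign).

Δt' ≈ 121 μs

γ = 1/√(1 − 0.956²) = 3.4087
Δt' = γ(Δt − vΔx/c²) = 3.4087 × (42.4 μs − 0.956×2170 m / (2.998×10^8 m/s))
= 3.4087 × (35.480 μs) = 121 μs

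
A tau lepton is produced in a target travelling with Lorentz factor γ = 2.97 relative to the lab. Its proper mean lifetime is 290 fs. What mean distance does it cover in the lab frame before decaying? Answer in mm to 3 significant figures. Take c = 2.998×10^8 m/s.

d ≈ 0.243 mm

β = √(1 − 1/γ²) = √(1 − 1/2.97²) = 0.94161
Dilated lifetime: Δt = γτ₀ = 2.97 × 290 fs = 861.30 fs
d = vΔt = 0.94161c × 861.30 fs = 2.8230×10^8 m/s × 8.6130×10^-13 s = 0.243 mm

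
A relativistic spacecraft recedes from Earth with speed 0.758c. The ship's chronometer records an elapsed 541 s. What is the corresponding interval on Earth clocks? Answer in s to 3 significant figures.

Δt ≈ 829 s

γ = 1/√(1 − 0.758²) = 1.5331
Time dilation: Δt = γτ₀ = 1.5331 × 541 s = 829 s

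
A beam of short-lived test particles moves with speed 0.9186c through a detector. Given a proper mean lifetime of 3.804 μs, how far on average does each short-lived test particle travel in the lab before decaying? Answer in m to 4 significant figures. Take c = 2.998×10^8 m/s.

γ = 1/√(1 − 0.9186²) = 2.53044
Dilated lifetime: Δt = γτ₀ = 2.53044 × 3.804 μs = 9.62578 μs
d = vΔt = 0.9186c × 9.62578 μs = 2.75396×10^8 m/s × 9.62578×10^-6 s = 2651 m

d ≈ 2651 m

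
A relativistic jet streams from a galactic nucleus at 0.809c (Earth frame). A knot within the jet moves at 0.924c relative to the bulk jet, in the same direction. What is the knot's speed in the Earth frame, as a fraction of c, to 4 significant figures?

u ≈ 0.9917c

Relativistic velocity addition: u = (u' + v)/(1 + u'v/c²)
= (0.924 + 0.809)/(1 + 0.924×0.809) = 1.733/1.74752 = 0.9917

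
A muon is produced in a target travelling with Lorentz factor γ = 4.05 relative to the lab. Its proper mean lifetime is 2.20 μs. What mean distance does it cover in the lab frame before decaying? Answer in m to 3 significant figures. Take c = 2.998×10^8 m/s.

d ≈ 2590 m

β = √(1 − 1/γ²) = √(1 − 1/4.05²) = 0.96904
Dilated lifetime: Δt = γτ₀ = 4.05 × 2.20 μs = 8.9100 μs
d = vΔt = 0.96904c × 8.9100 μs = 2.9052×10^8 m/s × 8.9100×10^-6 s = 2590 m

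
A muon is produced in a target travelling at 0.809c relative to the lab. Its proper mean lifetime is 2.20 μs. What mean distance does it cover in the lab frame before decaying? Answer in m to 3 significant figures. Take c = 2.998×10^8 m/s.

γ = 1/√(1 − 0.809²) = 1.7012
Dilated lifetime: Δt = γτ₀ = 1.7012 × 2.20 μs = 3.7427 μs
d = vΔt = 0.809c × 3.7427 μs = 2.4254×10^8 m/s × 3.7427×10^-6 s = 908 m

d ≈ 908 m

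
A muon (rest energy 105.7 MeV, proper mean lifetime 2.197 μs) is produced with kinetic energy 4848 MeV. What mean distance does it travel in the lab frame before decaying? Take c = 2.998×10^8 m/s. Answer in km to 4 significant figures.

γ = 1 + K/(m₀c²) = 1 + 4848/105.7 = 46.8657
β = √(1 − 1/γ²) = 0.999772
Dilated lifetime: γτ₀ = 46.8657 × 2.197 μs = 102.964 μs
d = βc·γτ₀ = 0.999772 × (2.998×10^8 m/s) × 0.000102964 s = 30.86 km

d ≈ 30.86 km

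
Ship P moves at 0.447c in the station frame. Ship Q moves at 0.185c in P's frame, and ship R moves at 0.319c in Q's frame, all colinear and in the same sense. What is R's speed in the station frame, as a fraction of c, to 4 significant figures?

u ≈ 0.7610c

Compose boost 2: (0.185 + 0.447)/(1 + 0.185×0.447) = 0.6320/1.08269 = 0.583729
Compose boost 3: (0.319 + 0.583729)/(1 + 0.319×0.583729) = 0.902729/1.18621 = 0.7610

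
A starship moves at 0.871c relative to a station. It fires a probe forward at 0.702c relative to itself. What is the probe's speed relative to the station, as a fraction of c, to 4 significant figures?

u ≈ 0.9761c

Relativistic velocity addition: u = (u' + v)/(1 + u'v/c²)
= (0.702 + 0.871)/(1 + 0.702×0.871) = 1.573/1.61144 = 0.9761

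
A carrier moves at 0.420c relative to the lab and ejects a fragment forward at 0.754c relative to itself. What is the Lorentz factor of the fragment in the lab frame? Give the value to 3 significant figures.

γ ≈ 2.21

u_lab = (0.754 + 0.420)/(1 + 0.754×0.420) = 1.174/1.31668 = 0.891637
γ = 1/√(1 − 0.891637²) = 2.21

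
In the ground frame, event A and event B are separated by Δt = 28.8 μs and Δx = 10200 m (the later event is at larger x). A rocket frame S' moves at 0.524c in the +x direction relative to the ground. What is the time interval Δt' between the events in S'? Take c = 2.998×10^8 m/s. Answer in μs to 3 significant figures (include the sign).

γ = 1/√(1 − 0.524²) = 1.1741
Δt' = γ(Δt − vΔx/c²) = 1.1741 × (28.8 μs − 0.524×10200 m / (2.998×10^8 m/s))
= 1.1741 × (10.972 μs) = 12.9 μs

Δt' ≈ 12.9 μs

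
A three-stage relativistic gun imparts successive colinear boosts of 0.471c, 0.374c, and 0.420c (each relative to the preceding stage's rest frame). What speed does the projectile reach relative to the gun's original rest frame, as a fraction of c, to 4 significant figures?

u ≈ 0.8746c

Compose boost 2: (0.374 + 0.471)/(1 + 0.374×0.471) = 0.8450/1.17615 = 0.718443
Compose boost 3: (0.420 + 0.718443)/(1 + 0.420×0.718443) = 1.13844/1.30175 = 0.8746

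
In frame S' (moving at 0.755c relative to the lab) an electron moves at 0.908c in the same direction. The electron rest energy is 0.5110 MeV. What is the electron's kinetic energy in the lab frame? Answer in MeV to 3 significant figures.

u_lab = (0.908 + 0.755)/(1 + 0.908×0.755) = 0.986627
γ = 1/√(1 − 0.986627²) = 6.1353
K = (γ − 1)m₀c² = (6.1353 − 1) × 0.5110 = 5.1353 × 0.5110 = 2.62 MeV

K ≈ 2.62 MeV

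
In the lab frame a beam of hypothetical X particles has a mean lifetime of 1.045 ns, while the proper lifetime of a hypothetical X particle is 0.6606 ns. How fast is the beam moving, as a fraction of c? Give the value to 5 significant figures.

β ≈ 0.77484

γ = Δt/τ₀ = 1.045/0.6606 = 1.581895
β = √(1 − 1/γ²) = √(1 − 1/1.581895²) = 0.77484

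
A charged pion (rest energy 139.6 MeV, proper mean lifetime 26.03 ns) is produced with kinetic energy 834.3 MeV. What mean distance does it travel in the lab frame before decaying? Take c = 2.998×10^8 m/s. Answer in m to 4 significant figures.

d ≈ 53.88 m

γ = 1 + K/(m₀c²) = 1 + 834.3/139.6 = 6.97636
β = √(1 − 1/γ²) = 0.989673
Dilated lifetime: γτ₀ = 6.97636 × 26.03 ns = 181.595 ns
d = βc·γτ₀ = 0.989673 × (2.998×10^8 m/s) × 1.81595×10^-7 s = 53.88 m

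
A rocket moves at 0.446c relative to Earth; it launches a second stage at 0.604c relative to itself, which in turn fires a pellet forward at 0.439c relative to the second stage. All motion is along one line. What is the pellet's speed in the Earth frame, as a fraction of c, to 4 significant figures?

Compose boost 2: (0.604 + 0.446)/(1 + 0.604×0.446) = 1.050/1.26938 = 0.827173
Compose boost 3: (0.439 + 0.827173)/(1 + 0.439×0.827173) = 1.26617/1.36313 = 0.9289

u ≈ 0.9289c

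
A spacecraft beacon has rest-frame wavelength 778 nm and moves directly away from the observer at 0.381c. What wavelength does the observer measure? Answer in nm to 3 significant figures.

λ_obs ≈ 1160 nm

Relativistic Doppler: λ_obs = λ_src √((1+β)/(1−β))
= 778 × √(1.3810/0.61900) = 778 × 1.4937 = 1160 nm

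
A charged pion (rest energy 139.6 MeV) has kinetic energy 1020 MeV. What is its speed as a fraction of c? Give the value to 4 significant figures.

γ = 1 + K/(m₀c²) = 1 + 1020/139.6 = 8.30659
β = √(1 − 1/γ²) = 0.9927

β ≈ 0.9927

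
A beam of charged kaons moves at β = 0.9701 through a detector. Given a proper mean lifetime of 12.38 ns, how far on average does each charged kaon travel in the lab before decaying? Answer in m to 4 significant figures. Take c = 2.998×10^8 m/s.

d ≈ 14.84 m

γ = 1/√(1 − 0.9701²) = 4.12022
Dilated lifetime: Δt = γτ₀ = 4.12022 × 12.38 ns = 51.0083 ns
d = vΔt = 0.9701c × 51.0083 ns = 2.90836×10^8 m/s × 5.10083×10^-8 s = 14.84 m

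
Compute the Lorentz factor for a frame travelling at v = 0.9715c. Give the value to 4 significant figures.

γ ≈ 4.219

γ = 1/√(1 − β²) = 1/√(1 − 0.9715²) = 1/√(0.0561877) = 4.219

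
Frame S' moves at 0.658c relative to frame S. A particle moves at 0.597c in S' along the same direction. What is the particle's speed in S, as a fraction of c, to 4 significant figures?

Relativistic velocity addition: u = (u' + v)/(1 + u'v/c²)
= (0.597 + 0.658)/(1 + 0.597×0.658) = 1.255/1.39283 = 0.9010

u ≈ 0.9010c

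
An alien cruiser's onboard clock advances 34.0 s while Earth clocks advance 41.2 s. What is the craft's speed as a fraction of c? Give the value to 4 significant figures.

β ≈ 0.5648

γ = Δt/τ₀ = 41.2/34.0 = 1.21176
β = √(1 − 1/γ²) = √(1 − 1/1.21176²) = 0.5648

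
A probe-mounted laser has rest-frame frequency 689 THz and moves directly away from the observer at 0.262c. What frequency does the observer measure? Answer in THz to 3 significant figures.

Relativistic Doppler: f_obs = f_src √((1−β)/(1+β))
= 689 × √(0.73800/1.2620) = 689 × 0.76471 = 527 THz

f_obs ≈ 527 THz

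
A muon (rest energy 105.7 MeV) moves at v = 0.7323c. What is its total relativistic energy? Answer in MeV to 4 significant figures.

E ≈ 155.2 MeV

γ = 1/√(1 − 0.7323²) = 1.46847
E = γm₀c² = 1.46847 × 105.7 MeV = 155.2 MeV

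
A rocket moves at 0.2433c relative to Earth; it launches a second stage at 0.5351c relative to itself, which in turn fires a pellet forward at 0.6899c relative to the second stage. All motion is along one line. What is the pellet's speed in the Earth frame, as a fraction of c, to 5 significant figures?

u ≈ 0.93457c

Compose boost 2: (0.5351 + 0.2433)/(1 + 0.5351×0.2433) = 0.77840/1.130190 = 0.6887339
Compose boost 3: (0.6899 + 0.6887339)/(1 + 0.6899×0.6887339) = 1.378634/1.475157 = 0.93457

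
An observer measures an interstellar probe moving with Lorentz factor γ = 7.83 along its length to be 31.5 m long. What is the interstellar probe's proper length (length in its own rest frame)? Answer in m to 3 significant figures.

L₀ ≈ 247 m

γ = 7.83 (given)
L₀ = γL = 7.83 × 31.5 = 247 m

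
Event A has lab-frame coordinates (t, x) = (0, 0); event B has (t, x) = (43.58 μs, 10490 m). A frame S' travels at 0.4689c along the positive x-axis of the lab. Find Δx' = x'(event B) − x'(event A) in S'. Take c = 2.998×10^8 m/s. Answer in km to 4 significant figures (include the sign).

Δx' ≈ 4.940 km

γ = 1/√(1 − 0.4689²) = 1.13218
Δx' = γ(Δx − vΔt) = 1.13218 × (10490 m − 0.4689×(2.998×10^8 m/s)×43.58×10^-6 s)
= 1.13218 × (4363.69 m) = 4.940 km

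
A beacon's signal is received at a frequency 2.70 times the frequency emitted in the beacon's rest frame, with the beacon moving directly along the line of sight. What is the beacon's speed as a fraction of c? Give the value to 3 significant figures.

f_obs/f_src = √((1+β)/(1−β)) = 2.70  ⇒  (1+β)/(1−β) = 7.2900
β = |1 − D²|/(1 + D²) = |1 − 7.2900|/(1 + 7.2900) = 0.759

β ≈ 0.759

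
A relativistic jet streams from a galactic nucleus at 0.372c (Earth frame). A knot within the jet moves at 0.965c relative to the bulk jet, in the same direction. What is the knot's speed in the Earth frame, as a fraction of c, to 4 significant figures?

Relativistic velocity addition: u = (u' + v)/(1 + u'v/c²)
= (0.965 + 0.372)/(1 + 0.965×0.372) = 1.337/1.35898 = 0.9838

u ≈ 0.9838c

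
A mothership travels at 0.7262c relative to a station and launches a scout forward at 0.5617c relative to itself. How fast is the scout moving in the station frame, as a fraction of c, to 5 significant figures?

u ≈ 0.91476c

Compose boost 2: (0.5617 + 0.7262)/(1 + 0.5617×0.7262) = 1.2879/1.407907 = 0.91476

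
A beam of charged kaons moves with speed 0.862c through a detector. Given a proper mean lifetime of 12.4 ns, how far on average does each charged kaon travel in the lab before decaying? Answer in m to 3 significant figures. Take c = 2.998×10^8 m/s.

γ = 1/√(1 − 0.862²) = 1.9727
Dilated lifetime: Δt = γτ₀ = 1.9727 × 12.4 ns = 24.462 ns
d = vΔt = 0.862c × 24.462 ns = 2.5843×10^8 m/s × 2.4462×10^-8 s = 6.32 m

d ≈ 6.32 m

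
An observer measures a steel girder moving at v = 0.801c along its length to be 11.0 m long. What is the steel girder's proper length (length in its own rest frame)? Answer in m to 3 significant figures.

γ = 1/√(1 − 0.801²) = 1.6704
L₀ = γL = 1.6704 × 11.0 = 18.4 m

L₀ ≈ 18.4 m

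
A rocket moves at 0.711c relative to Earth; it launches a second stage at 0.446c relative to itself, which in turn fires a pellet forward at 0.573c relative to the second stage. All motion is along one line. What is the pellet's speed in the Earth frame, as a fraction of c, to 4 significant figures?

Compose boost 2: (0.446 + 0.711)/(1 + 0.446×0.711) = 1.157/1.31711 = 0.878441
Compose boost 3: (0.573 + 0.878441)/(1 + 0.573×0.878441) = 1.45144/1.50335 = 0.9655

u ≈ 0.9655c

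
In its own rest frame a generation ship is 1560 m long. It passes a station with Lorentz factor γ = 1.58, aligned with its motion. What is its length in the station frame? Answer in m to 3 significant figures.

L ≈ 987 m

γ = 1.58 (given)
Length contraction: L = L₀/γ = 1560/1.58 = 987 m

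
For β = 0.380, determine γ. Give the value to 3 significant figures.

γ ≈ 1.08

γ = 1/√(1 − β²) = 1/√(1 − 0.380²) = 1/√(0.85560) = 1.08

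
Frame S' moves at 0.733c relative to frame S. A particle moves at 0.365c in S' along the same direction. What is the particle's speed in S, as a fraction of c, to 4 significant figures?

u ≈ 0.8662c

Relativistic velocity addition: u = (u' + v)/(1 + u'v/c²)
= (0.365 + 0.733)/(1 + 0.365×0.733) = 1.098/1.26754 = 0.8662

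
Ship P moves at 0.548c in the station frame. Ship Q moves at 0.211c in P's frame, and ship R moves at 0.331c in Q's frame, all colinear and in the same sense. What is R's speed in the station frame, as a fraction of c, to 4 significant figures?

u ≈ 0.8255c

Compose boost 2: (0.211 + 0.548)/(1 + 0.211×0.548) = 0.7590/1.11563 = 0.680334
Compose boost 3: (0.331 + 0.680334)/(1 + 0.331×0.680334) = 1.01133/1.22519 = 0.8255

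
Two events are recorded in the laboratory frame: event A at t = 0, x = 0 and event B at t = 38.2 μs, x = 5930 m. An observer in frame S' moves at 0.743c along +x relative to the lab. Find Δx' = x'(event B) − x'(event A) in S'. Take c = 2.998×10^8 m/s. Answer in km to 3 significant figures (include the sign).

Δx' ≈ -3.85 km

γ = 1/√(1 − 0.743²) = 1.4941
Δx' = γ(Δx − vΔt) = 1.4941 × (5930 m − 0.743×(2.998×10^8 m/s)×38.2×10^-6 s)
= 1.4941 × (-2579.1 m) = -3.85 km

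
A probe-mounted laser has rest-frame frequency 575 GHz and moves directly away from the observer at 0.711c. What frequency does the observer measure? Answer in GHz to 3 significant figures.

f_obs ≈ 236 GHz

Relativistic Doppler: f_obs = f_src √((1−β)/(1+β))
= 575 × √(0.28900/1.7110) = 575 × 0.41098 = 236 GHz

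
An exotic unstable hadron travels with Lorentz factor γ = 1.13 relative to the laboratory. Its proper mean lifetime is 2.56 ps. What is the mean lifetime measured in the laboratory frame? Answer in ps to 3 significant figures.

γ = 1.13 (given)
Time dilation: Δt = γτ₀ = 1.13 × 2.56 ps = 2.89 ps

Δt ≈ 2.89 ps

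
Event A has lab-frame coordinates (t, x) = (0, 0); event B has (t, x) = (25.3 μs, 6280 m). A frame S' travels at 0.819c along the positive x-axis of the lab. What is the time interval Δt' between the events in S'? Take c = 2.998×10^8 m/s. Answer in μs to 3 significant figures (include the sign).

γ = 1/√(1 − 0.819²) = 1.7428
Δt' = γ(Δt − vΔx/c²) = 1.7428 × (25.3 μs − 0.819×6280 m / (2.998×10^8 m/s))
= 1.7428 × (8.1442 μs) = 14.2 μs

Δt' ≈ 14.2 μs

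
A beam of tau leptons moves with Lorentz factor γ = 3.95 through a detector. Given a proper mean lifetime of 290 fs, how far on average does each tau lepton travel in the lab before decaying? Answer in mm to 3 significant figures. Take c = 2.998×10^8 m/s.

β = √(1 − 1/γ²) = √(1 − 1/3.95²) = 0.96742
Dilated lifetime: Δt = γτ₀ = 3.95 × 290 fs = 1145.5 fs
d = vΔt = 0.96742c × 1145.5 fs = 2.9003×10^8 m/s × 1.1455×10^-12 s = 0.332 mm

d ≈ 0.332 mm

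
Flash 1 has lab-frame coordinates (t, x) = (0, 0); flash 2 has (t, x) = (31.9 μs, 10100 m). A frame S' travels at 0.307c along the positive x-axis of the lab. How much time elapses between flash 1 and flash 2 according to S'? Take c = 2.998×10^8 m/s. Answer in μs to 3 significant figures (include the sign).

Δt' ≈ 22.7 μs

γ = 1/√(1 − 0.307²) = 1.0507
Δt' = γ(Δt − vΔx/c²) = 1.0507 × (31.9 μs − 0.307×10100 m / (2.998×10^8 m/s))
= 1.0507 × (21.557 μs) = 22.7 μs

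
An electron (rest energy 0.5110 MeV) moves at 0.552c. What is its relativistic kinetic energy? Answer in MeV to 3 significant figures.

K ≈ 0.102 MeV

γ = 1/√(1 − 0.552²) = 1.1993
K = (γ − 1)m₀c² = (1.1993 − 1) × 0.5110 MeV = 0.19926 × 0.5110 MeV = 0.102 MeV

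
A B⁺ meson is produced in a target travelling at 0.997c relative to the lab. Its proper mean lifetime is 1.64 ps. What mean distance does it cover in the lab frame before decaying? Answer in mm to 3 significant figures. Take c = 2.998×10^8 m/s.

γ = 1/√(1 − 0.997²) = 12.920
Dilated lifetime: Δt = γτ₀ = 12.920 × 1.64 ps = 21.188 ps
d = vΔt = 0.997c × 21.188 ps = 2.9890×10^8 m/s × 2.1188×10^-11 s = 6.33 mm

d ≈ 6.33 mm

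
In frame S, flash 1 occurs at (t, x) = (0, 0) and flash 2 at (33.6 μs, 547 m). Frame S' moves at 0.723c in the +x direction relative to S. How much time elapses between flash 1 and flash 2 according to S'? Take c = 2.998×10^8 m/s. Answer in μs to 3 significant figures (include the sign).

γ = 1/√(1 − 0.723²) = 1.4475
Δt' = γ(Δt − vΔx/c²) = 1.4475 × (33.6 μs − 0.723×547 m / (2.998×10^8 m/s))
= 1.4475 × (32.281 μs) = 46.7 μs

Δt' ≈ 46.7 μs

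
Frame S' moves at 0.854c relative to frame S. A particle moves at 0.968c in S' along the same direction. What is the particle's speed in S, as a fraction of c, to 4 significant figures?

Relativistic velocity addition: u = (u' + v)/(1 + u'v/c²)
= (0.968 + 0.854)/(1 + 0.968×0.854) = 1.822/1.82667 = 0.9974

u ≈ 0.9974c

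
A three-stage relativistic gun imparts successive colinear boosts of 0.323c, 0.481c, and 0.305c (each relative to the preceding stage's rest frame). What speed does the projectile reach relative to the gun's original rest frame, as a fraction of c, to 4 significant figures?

u ≈ 0.8256c

Compose boost 2: (0.481 + 0.323)/(1 + 0.481×0.323) = 0.8040/1.15536 = 0.695885
Compose boost 3: (0.305 + 0.695885)/(1 + 0.305×0.695885) = 1.00089/1.21224 = 0.8256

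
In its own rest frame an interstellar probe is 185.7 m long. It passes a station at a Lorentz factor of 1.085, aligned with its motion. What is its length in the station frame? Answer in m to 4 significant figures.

L ≈ 171.2 m

γ = 1.085 (given)
Length contraction: L = L₀/γ = 185.7/1.085 = 171.2 m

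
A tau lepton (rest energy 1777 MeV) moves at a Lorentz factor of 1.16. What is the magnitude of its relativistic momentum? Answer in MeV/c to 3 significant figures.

p ≈ 1040 MeV/c

β = √(1 − 1/γ²) = √(1 − 1/1.16²) = 0.50679
p = γβm₀c = 1.16 × 0.50679 × 1777 MeV/c = 1040 MeV/c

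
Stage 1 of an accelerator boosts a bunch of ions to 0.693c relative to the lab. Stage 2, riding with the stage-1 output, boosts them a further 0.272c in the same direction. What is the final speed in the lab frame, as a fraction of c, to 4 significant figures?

u ≈ 0.8120c

Compose boost 2: (0.272 + 0.693)/(1 + 0.272×0.693) = 0.9650/1.18850 = 0.8120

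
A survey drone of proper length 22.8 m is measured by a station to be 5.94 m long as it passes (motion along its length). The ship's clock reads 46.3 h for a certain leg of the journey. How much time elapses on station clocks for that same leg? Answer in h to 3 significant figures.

Δt ≈ 178 h

Length contraction ⇒ γ = L₀/L = 22.8/5.94 = 3.8384
Time dilation: Δt = γτ₀ = 3.8384 × 46.3 h = 178 h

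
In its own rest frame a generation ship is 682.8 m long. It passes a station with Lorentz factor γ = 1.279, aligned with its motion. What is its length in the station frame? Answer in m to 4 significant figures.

L ≈ 533.9 m

γ = 1.279 (given)
Length contraction: L = L₀/γ = 682.8/1.279 = 533.9 m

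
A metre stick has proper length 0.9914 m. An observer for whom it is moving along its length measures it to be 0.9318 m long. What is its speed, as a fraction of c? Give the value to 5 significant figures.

γ = L₀/L = 0.9914/0.9318 = 1.063962
β = √(1 − 1/γ²) = 0.34150

β ≈ 0.34150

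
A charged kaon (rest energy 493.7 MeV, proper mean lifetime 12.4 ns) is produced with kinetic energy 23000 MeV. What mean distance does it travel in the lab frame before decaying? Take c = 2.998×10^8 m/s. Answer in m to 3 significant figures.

γ = 1 + K/(m₀c²) = 1 + 23000/493.7 = 47.587
β = √(1 − 1/γ²) = 0.99978
Dilated lifetime: γτ₀ = 47.587 × 12.4 ns = 590.08 ns
d = βc·γτ₀ = 0.99978 × (2.998×10^8 m/s) × 5.9008×10^-7 s = 177 m

d ≈ 177 m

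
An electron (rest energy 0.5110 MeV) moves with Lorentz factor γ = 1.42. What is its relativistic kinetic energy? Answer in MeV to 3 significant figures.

K ≈ 0.215 MeV

γ = 1.42 (given)
K = (γ − 1)m₀c² = (1.42 − 1) × 0.5110 MeV = 0.42000 × 0.5110 MeV = 0.215 MeV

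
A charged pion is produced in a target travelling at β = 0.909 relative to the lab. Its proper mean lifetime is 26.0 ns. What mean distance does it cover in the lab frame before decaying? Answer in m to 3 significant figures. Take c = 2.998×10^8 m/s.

d ≈ 17.0 m

γ = 1/√(1 − 0.909²) = 2.3993
Dilated lifetime: Δt = γτ₀ = 2.3993 × 26.0 ns = 62.381 ns
d = vΔt = 0.909c × 62.381 ns = 2.7252×10^8 m/s × 6.2381×10^-8 s = 17.0 m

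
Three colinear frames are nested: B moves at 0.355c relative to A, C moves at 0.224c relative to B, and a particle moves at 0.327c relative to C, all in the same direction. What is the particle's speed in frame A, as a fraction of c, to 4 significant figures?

u ≈ 0.7345c

Compose boost 2: (0.224 + 0.355)/(1 + 0.224×0.355) = 0.5790/1.07952 = 0.536349
Compose boost 3: (0.327 + 0.536349)/(1 + 0.327×0.536349) = 0.863349/1.17539 = 0.7345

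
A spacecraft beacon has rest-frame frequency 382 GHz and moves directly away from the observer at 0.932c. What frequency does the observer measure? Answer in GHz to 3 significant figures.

f_obs ≈ 71.7 GHz

Relativistic Doppler: f_obs = f_src √((1−β)/(1+β))
= 382 × √(0.068000/1.9320) = 382 × 0.18761 = 71.7 GHz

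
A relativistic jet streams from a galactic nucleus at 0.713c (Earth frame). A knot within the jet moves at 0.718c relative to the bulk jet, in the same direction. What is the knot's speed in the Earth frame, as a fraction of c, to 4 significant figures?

Relativistic velocity addition: u = (u' + v)/(1 + u'v/c²)
= (0.718 + 0.713)/(1 + 0.718×0.713) = 1.431/1.51193 = 0.9465

u ≈ 0.9465c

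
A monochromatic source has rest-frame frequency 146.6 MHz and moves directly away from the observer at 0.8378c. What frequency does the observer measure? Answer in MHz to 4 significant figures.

f_obs ≈ 43.55 MHz

Relativistic Doppler: f_obs = f_src √((1−β)/(1+β))
= 146.6 × √(0.162200/1.83780) = 146.6 × 0.297082 = 43.55 MHz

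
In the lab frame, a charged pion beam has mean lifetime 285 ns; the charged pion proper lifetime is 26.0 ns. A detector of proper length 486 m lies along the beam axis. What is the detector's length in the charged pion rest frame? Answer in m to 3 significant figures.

Time dilation ⇒ γ = Δt/τ₀ = 285/26.0 = 10.962
Length contraction: L = L₀/γ = 486/10.962 = 44.3 m

L ≈ 44.3 m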